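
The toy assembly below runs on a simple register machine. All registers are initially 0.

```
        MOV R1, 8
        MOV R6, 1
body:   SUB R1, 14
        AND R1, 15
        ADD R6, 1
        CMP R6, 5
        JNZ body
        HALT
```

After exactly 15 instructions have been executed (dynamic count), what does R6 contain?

R1=8
R6=1
R1=8-14=-6
R1=(-6)&15=10
R6=1+1=2
CMP R6, 5  (cmp 2,5)
JNZ body: taken
R1=10-14=-4
R1=(-4)&15=12
R6=2+1=3
CMP R6, 5  (cmp 3,5)
JNZ body: taken
R1=12-14=-2
R1=(-2)&15=14
R6=3+1=4
After step 15: R6 = 4.

4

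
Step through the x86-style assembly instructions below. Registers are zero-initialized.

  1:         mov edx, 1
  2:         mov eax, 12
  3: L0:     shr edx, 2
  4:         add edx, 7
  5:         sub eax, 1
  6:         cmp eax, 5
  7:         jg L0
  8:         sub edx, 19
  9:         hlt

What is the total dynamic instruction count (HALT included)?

mov edx, 1 → edx=1
mov eax, 12 → eax=12
shr edx, 2 → edx=1>>2=0
add edx, 7 → edx=0+7=7
sub eax, 1 → eax=12-1=11
cmp eax, 5  (cmp 11,5)
jg L0: taken
shr edx, 2 → edx=7>>2=1
add edx, 7 → edx=1+7=8
sub eax, 1 → eax=11-1=10
cmp eax, 5  (cmp 10,5)
jg L0: taken
shr edx, 2 → edx=8>>2=2
add edx, 7 → edx=2+7=9
sub eax, 1 → eax=10-1=9
cmp eax, 5  (cmp 9,5)
jg L0: taken
shr edx, 2 → edx=9>>2=2
add edx, 7 → edx=2+7=9
sub eax, 1 → eax=9-1=8
cmp eax, 5  (cmp 8,5)
jg L0: taken
shr edx, 2 → edx=9>>2=2
add edx, 7 → edx=2+7=9
sub eax, 1 → eax=8-1=7
cmp eax, 5  (cmp 7,5)
jg L0: taken
shr edx, 2 → edx=9>>2=2
add edx, 7 → edx=2+7=9
sub eax, 1 → eax=7-1=6
cmp eax, 5  (cmp 6,5)
jg L0: taken
shr edx, 2 → edx=9>>2=2
add edx, 7 → edx=2+7=9
sub eax, 1 → eax=6-1=5
cmp eax, 5  (cmp 5,5)
jg L0: not taken
sub edx, 19 → edx=9-19=-10
halt.
Total executed instructions: 39.

39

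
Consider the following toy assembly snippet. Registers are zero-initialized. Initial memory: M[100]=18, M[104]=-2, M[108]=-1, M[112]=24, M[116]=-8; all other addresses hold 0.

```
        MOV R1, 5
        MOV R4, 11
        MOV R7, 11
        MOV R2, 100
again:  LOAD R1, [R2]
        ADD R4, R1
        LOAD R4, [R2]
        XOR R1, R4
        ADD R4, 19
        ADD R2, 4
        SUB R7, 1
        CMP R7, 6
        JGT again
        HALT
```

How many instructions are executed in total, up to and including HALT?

50

R1=5
R4=11
R7=11
R2=100
R1=M[100]=18
R4=11+18=29
R4=M[100]=18
R1=18^18=0
R4=18+19=37
R2=100+4=104
R7=11-1=10
CMP R7, 6  (cmp 10,6)
JGT again: taken
R1=M[104]=-2
R4=37+(-2)=35
R4=M[104]=-2
R1=(-2)^(-2)=0
R4=(-2)+19=17
R2=104+4=108
R7=10-1=9
CMP R7, 6  (cmp 9,6)
JGT again: taken
R1=M[108]=-1
R4=17+(-1)=16
R4=M[108]=-1
R1=(-1)^(-1)=0
R4=(-1)+19=18
R2=108+4=112
R7=9-1=8
CMP R7, 6  (cmp 8,6)
JGT again: taken
R1=M[112]=24
R4=18+24=42
R4=M[112]=24
R1=24^24=0
R4=24+19=43
R2=112+4=116
R7=8-1=7
CMP R7, 6  (cmp 7,6)
JGT again: taken
R1=M[116]=-8
R4=43+(-8)=35
R4=M[116]=-8
R1=(-8)^(-8)=0
R4=(-8)+19=11
R2=116+4=120
R7=7-1=6
CMP R7, 6  (cmp 6,6)
JGT again: not taken
halt.
Total executed instructions: 50.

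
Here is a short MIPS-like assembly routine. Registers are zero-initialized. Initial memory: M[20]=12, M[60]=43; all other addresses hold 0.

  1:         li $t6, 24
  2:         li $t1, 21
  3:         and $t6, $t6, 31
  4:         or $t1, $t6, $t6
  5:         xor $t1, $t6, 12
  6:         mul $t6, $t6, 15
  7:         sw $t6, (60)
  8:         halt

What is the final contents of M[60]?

360

$t6=24
$t1=21
$t6=24&31=24
$t1=24|24=24
$t1=24^12=20
$t6=24*15=360
sw $t6, (60) → M[60]=360
halt.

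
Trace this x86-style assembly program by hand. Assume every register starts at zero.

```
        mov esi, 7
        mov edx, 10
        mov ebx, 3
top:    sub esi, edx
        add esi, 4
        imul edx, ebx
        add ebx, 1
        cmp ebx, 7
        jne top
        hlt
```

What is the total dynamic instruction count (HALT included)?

mov esi, 7 → esi=7
mov edx, 10 → edx=10
mov ebx, 3 → ebx=3
sub esi, edx → esi=7-10=-3
add esi, 4 → esi=(-3)+4=1
imul edx, ebx → edx=10*3=30
add ebx, 1 → ebx=3+1=4
cmp ebx, 7  (cmp 4,7)
jne top: taken
sub esi, edx → esi=1-30=-29
add esi, 4 → esi=(-29)+4=-25
imul edx, ebx → edx=30*4=120
add ebx, 1 → ebx=4+1=5
cmp ebx, 7  (cmp 5,7)
jne top: taken
sub esi, edx → esi=(-25)-120=-145
add esi, 4 → esi=(-145)+4=-141
imul edx, ebx → edx=120*5=600
add ebx, 1 → ebx=5+1=6
cmp ebx, 7  (cmp 6,7)
jne top: taken
sub esi, edx → esi=(-141)-600=-741
add esi, 4 → esi=(-741)+4=-737
imul edx, ebx → edx=600*6=3600
add ebx, 1 → ebx=6+1=7
cmp ebx, 7  (cmp 7,7)
jne top: not taken
halt.
Total executed instructions: 28.

28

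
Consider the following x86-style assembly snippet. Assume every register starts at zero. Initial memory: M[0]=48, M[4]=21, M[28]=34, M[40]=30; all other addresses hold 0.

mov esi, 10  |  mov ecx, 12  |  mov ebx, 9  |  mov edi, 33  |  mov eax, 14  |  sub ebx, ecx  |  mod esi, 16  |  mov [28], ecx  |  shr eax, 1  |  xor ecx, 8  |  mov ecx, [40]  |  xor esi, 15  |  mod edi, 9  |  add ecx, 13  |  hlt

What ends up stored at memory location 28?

after mov esi, 10: esi=10
after mov ecx, 12: ecx=12
after mov ebx, 9: ebx=9
after mov edi, 33: edi=33
after mov eax, 14: eax=14
after sub ebx, ecx: ebx=9-12=-3
after mod esi, 16: esi=10%16=10
mov [28], ecx → M[28]=12
after shr eax, 1: eax=14>>1=7
after xor ecx, 8: ecx=12^8=4
after mov ecx, [40]: ecx=M[40]=30
after xor esi, 15: esi=10^15=5
after mod edi, 9: edi=33%9=6
after add ecx, 13: ecx=30+13=43
halt.

12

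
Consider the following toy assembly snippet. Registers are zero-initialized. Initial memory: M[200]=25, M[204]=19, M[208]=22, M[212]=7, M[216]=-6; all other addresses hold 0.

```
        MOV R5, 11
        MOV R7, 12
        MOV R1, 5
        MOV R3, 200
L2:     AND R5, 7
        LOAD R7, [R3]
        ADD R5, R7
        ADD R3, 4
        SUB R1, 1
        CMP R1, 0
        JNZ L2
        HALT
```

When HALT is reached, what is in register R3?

MOV R5, 11 → R5=11
MOV R7, 12 → R7=12
MOV R1, 5 → R1=5
MOV R3, 200 → R3=200
AND R5, 7 → R5=11&7=3
LOAD R7, [R3] → R7=M[200]=25
ADD R5, R7 → R5=3+25=28
ADD R3, 4 → R3=200+4=204
SUB R1, 1 → R1=5-1=4
CMP R1, 0  (cmp 4,0)
JNZ L2: taken
AND R5, 7 → R5=28&7=4
LOAD R7, [R3] → R7=M[204]=19
ADD R5, R7 → R5=4+19=23
ADD R3, 4 → R3=204+4=208
SUB R1, 1 → R1=4-1=3
CMP R1, 0  (cmp 3,0)
JNZ L2: taken
AND R5, 7 → R5=23&7=7
LOAD R7, [R3] → R7=M[208]=22
ADD R5, R7 → R5=7+22=29
ADD R3, 4 → R3=208+4=212
SUB R1, 1 → R1=3-1=2
CMP R1, 0  (cmp 2,0)
JNZ L2: taken
AND R5, 7 → R5=29&7=5
LOAD R7, [R3] → R7=M[212]=7
ADD R5, R7 → R5=5+7=12
ADD R3, 4 → R3=212+4=216
SUB R1, 1 → R1=2-1=1
CMP R1, 0  (cmp 1,0)
JNZ L2: taken
AND R5, 7 → R5=12&7=4
LOAD R7, [R3] → R7=M[216]=-6
ADD R5, R7 → R5=4+(-6)=-2
ADD R3, 4 → R3=216+4=220
SUB R1, 1 → R1=1-1=0
CMP R1, 0  (cmp 0,0)
JNZ L2: not taken
halt.

220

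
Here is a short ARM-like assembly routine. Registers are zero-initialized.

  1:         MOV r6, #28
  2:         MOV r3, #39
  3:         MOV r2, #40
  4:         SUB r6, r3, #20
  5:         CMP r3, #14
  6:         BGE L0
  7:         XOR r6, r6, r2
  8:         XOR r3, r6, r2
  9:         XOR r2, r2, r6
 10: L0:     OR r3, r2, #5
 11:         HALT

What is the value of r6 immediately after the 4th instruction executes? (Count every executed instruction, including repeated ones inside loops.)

after MOV r6, #28: r6=28
after MOV r3, #39: r3=39
after MOV r2, #40: r2=40
after SUB r6, r3, #20: r6=39-20=19
After step 4: r6 = 19.

19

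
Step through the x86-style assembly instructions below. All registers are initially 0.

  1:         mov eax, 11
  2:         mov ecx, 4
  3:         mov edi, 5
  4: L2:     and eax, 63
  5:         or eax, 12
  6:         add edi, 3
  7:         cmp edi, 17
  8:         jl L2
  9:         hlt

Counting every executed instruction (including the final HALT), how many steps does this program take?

after mov eax, 11: eax=11
after mov ecx, 4: ecx=4
after mov edi, 5: edi=5
after and eax, 63: eax=11&63=11
after or eax, 12: eax=11|12=15
after add edi, 3: edi=5+3=8
cmp edi, 17  (cmp 8,17)
jl L2: taken
after and eax, 63: eax=15&63=15
after or eax, 12: eax=15|12=15
after add edi, 3: edi=8+3=11
cmp edi, 17  (cmp 11,17)
jl L2: taken
after and eax, 63: eax=15&63=15
after or eax, 12: eax=15|12=15
after add edi, 3: edi=11+3=14
cmp edi, 17  (cmp 14,17)
jl L2: taken
after and eax, 63: eax=15&63=15
after or eax, 12: eax=15|12=15
after add edi, 3: edi=14+3=17
cmp edi, 17  (cmp 17,17)
jl L2: not taken
halt.
Total executed instructions: 24.

24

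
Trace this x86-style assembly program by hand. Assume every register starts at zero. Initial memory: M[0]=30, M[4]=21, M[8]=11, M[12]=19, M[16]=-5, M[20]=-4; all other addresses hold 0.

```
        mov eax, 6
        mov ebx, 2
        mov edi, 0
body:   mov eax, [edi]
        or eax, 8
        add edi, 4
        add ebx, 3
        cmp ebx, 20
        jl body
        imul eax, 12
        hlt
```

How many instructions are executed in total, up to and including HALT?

mov eax, 6 → eax=6
mov ebx, 2 → ebx=2
mov edi, 0 → edi=0
mov eax, [edi] → eax=M[0]=30
or eax, 8 → eax=30|8=30
add edi, 4 → edi=0+4=4
add ebx, 3 → ebx=2+3=5
cmp ebx, 20  (cmp 5,20)
jl body: taken
mov eax, [edi] → eax=M[4]=21
or eax, 8 → eax=21|8=29
add edi, 4 → edi=4+4=8
add ebx, 3 → ebx=5+3=8
cmp ebx, 20  (cmp 8,20)
jl body: taken
mov eax, [edi] → eax=M[8]=11
or eax, 8 → eax=11|8=11
add edi, 4 → edi=8+4=12
add ebx, 3 → ebx=8+3=11
cmp ebx, 20  (cmp 11,20)
jl body: taken
mov eax, [edi] → eax=M[12]=19
or eax, 8 → eax=19|8=27
add edi, 4 → edi=12+4=16
add ebx, 3 → ebx=11+3=14
cmp ebx, 20  (cmp 14,20)
jl body: taken
mov eax, [edi] → eax=M[16]=-5
or eax, 8 → eax=(-5)|8=-5
add edi, 4 → edi=16+4=20
add ebx, 3 → ebx=14+3=17
cmp ebx, 20  (cmp 17,20)
jl body: taken
mov eax, [edi] → eax=M[20]=-4
or eax, 8 → eax=(-4)|8=-4
add edi, 4 → edi=20+4=24
add ebx, 3 → ebx=17+3=20
cmp ebx, 20  (cmp 20,20)
jl body: not taken
imul eax, 12 → eax=(-4)*12=-48
halt.
Total executed instructions: 41.

41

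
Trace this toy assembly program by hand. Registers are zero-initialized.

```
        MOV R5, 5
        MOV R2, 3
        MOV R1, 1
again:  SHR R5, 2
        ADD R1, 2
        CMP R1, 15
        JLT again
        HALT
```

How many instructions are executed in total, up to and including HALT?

after MOV R5, 5: R5=5
after MOV R2, 3: R2=3
after MOV R1, 1: R1=1
after SHR R5, 2: R5=5>>2=1
after ADD R1, 2: R1=1+2=3
CMP R1, 15  (cmp 3,15)
JLT again: taken
after SHR R5, 2: R5=1>>2=0
after ADD R1, 2: R1=3+2=5
CMP R1, 15  (cmp 5,15)
JLT again: taken
after SHR R5, 2: R5=0>>2=0
after ADD R1, 2: R1=5+2=7
CMP R1, 15  (cmp 7,15)
JLT again: taken
after SHR R5, 2: R5=0>>2=0
after ADD R1, 2: R1=7+2=9
CMP R1, 15  (cmp 9,15)
JLT again: taken
after SHR R5, 2: R5=0>>2=0
after ADD R1, 2: R1=9+2=11
CMP R1, 15  (cmp 11,15)
JLT again: taken
after SHR R5, 2: R5=0>>2=0
after ADD R1, 2: R1=11+2=13
CMP R1, 15  (cmp 13,15)
JLT again: taken
after SHR R5, 2: R5=0>>2=0
after ADD R1, 2: R1=13+2=15
CMP R1, 15  (cmp 15,15)
JLT again: not taken
halt.
Total executed instructions: 32.

32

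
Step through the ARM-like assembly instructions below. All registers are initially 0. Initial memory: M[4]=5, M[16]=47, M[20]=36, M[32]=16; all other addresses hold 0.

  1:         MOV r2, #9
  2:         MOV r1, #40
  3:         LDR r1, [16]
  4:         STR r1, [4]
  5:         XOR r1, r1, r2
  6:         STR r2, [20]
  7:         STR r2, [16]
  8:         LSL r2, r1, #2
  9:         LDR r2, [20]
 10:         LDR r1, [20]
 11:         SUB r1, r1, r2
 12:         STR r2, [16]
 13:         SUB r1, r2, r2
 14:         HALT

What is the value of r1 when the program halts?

MOV r2, #9 → r2=9
MOV r1, #40 → r1=40
LDR r1, [16] → r1=M[16]=47
STR r1, [4] → M[4]=47
XOR r1, r1, r2 → r1=47^9=38
STR r2, [20] → M[20]=9
STR r2, [16] → M[16]=9
LSL r2, r1, #2 → r2=38<<2=152
LDR r2, [20] → r2=M[20]=9
LDR r1, [20] → r1=M[20]=9
SUB r1, r1, r2 → r1=9-9=0
STR r2, [16] → M[16]=9
SUB r1, r2, r2 → r1=9-9=0
halt.

0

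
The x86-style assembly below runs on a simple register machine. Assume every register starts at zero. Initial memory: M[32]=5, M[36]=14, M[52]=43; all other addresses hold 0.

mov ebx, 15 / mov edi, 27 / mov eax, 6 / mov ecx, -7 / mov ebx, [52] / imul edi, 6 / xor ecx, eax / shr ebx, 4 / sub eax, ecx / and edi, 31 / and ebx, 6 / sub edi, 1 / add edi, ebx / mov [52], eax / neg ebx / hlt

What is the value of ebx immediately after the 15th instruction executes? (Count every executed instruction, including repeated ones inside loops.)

-2

mov ebx, 15 → ebx=15
mov edi, 27 → edi=27
mov eax, 6 → eax=6
mov ecx, -7 → ecx=-7
mov ebx, [52] → ebx=M[52]=43
imul edi, 6 → edi=27*6=162
xor ecx, eax → ecx=(-7)^6=-1
shr ebx, 4 → ebx=43>>4=2
sub eax, ecx → eax=6-(-1)=7
and edi, 31 → edi=162&31=2
and ebx, 6 → ebx=2&6=2
sub edi, 1 → edi=2-1=1
add edi, ebx → edi=1+2=3
mov [52], eax → M[52]=7
neg ebx → ebx=-(2)=-2
After step 15: ebx = -2.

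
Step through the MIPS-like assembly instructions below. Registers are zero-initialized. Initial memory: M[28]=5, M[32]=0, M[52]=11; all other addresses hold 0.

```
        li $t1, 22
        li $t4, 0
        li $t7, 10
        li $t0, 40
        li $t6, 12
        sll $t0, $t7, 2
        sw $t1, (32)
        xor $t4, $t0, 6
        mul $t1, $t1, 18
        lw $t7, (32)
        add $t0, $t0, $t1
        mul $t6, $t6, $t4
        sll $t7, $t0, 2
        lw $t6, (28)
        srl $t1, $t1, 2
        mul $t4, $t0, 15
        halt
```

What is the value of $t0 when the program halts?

436

li $t1, 22 → $t1=22
li $t4, 0 → $t4=0
li $t7, 10 → $t7=10
li $t0, 40 → $t0=40
li $t6, 12 → $t6=12
sll $t0, $t7, 2 → $t0=10<<2=40
sw $t1, (32) → M[32]=22
xor $t4, $t0, 6 → $t4=40^6=46
mul $t1, $t1, 18 → $t1=22*18=396
lw $t7, (32) → $t7=M[32]=22
add $t0, $t0, $t1 → $t0=40+396=436
mul $t6, $t6, $t4 → $t6=12*46=552
sll $t7, $t0, 2 → $t7=436<<2=1744
lw $t6, (28) → $t6=M[28]=5
srl $t1, $t1, 2 → $t1=396>>2=99
mul $t4, $t0, 15 → $t4=436*15=6540
halt.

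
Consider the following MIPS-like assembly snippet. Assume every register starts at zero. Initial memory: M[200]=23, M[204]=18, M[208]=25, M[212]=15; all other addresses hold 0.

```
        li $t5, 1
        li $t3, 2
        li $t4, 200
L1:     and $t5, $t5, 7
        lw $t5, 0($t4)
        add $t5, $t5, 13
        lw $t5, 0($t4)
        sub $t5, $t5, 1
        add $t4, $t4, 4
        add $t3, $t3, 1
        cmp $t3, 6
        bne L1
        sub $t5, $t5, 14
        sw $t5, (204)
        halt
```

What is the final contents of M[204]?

0

after li $t5, 1: $t5=1
after li $t3, 2: $t3=2
after li $t4, 200: $t4=200
after and $t5, $t5, 7: $t5=1&7=1
after lw $t5, 0($t4): $t5=M[200]=23
after add $t5, $t5, 13: $t5=23+13=36
after lw $t5, 0($t4): $t5=M[200]=23
after sub $t5, $t5, 1: $t5=23-1=22
after add $t4, $t4, 4: $t4=200+4=204
after add $t3, $t3, 1: $t3=2+1=3
cmp $t3, 6  (cmp 3,6)
bne L1: taken
after and $t5, $t5, 7: $t5=22&7=6
after lw $t5, 0($t4): $t5=M[204]=18
after add $t5, $t5, 13: $t5=18+13=31
after lw $t5, 0($t4): $t5=M[204]=18
after sub $t5, $t5, 1: $t5=18-1=17
after add $t4, $t4, 4: $t4=204+4=208
after add $t3, $t3, 1: $t3=3+1=4
cmp $t3, 6  (cmp 4,6)
bne L1: taken
after and $t5, $t5, 7: $t5=17&7=1
after lw $t5, 0($t4): $t5=M[208]=25
after add $t5, $t5, 13: $t5=25+13=38
after lw $t5, 0($t4): $t5=M[208]=25
after sub $t5, $t5, 1: $t5=25-1=24
after add $t4, $t4, 4: $t4=208+4=212
after add $t3, $t3, 1: $t3=4+1=5
cmp $t3, 6  (cmp 5,6)
bne L1: taken
after and $t5, $t5, 7: $t5=24&7=0
after lw $t5, 0($t4): $t5=M[212]=15
after add $t5, $t5, 13: $t5=15+13=28
after lw $t5, 0($t4): $t5=M[212]=15
after sub $t5, $t5, 1: $t5=15-1=14
after add $t4, $t4, 4: $t4=212+4=216
after add $t3, $t3, 1: $t3=5+1=6
cmp $t3, 6  (cmp 6,6)
bne L1: not taken
after sub $t5, $t5, 14: $t5=14-14=0
sw $t5, (204) → M[204]=0
halt.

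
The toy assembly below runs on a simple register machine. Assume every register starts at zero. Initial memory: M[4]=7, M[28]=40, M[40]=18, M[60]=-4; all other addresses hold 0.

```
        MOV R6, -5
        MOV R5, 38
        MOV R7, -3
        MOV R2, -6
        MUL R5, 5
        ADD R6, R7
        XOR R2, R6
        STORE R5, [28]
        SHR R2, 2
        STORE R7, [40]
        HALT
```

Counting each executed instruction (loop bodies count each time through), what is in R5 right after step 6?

190

after MOV R6, -5: R6=-5
after MOV R5, 38: R5=38
after MOV R7, -3: R7=-3
after MOV R2, -6: R2=-6
after MUL R5, 5: R5=38*5=190
after ADD R6, R7: R6=(-5)+(-3)=-8
After step 6: R5 = 190.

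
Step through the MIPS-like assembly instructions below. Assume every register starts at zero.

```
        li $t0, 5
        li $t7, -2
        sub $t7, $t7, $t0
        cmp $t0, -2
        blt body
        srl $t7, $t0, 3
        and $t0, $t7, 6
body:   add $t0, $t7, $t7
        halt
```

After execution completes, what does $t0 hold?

li $t0, 5 → $t0=5
li $t7, -2 → $t7=-2
sub $t7, $t7, $t0 → $t7=(-2)-5=-7
cmp $t0, -2  (cmp 5,-2)
blt body: not taken
srl $t7, $t0, 3 → $t7=5>>3=0
and $t0, $t7, 6 → $t0=0&6=0
add $t0, $t7, $t7 → $t0=0+0=0
halt.

0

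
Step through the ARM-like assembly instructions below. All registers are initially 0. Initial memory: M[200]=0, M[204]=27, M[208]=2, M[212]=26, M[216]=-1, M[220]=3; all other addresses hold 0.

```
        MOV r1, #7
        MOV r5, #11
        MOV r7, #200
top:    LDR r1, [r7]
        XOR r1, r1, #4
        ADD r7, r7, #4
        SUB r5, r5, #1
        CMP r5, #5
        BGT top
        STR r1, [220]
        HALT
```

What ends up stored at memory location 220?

after MOV r1, #7: r1=7
after MOV r5, #11: r5=11
after MOV r7, #200: r7=200
after LDR r1, [r7]: r1=M[200]=0
after XOR r1, r1, #4: r1=0^4=4
after ADD r7, r7, #4: r7=200+4=204
after SUB r5, r5, #1: r5=11-1=10
CMP r5, #5  (cmp 10,5)
BGT top: taken
after LDR r1, [r7]: r1=M[204]=27
after XOR r1, r1, #4: r1=27^4=31
after ADD r7, r7, #4: r7=204+4=208
after SUB r5, r5, #1: r5=10-1=9
CMP r5, #5  (cmp 9,5)
BGT top: taken
after LDR r1, [r7]: r1=M[208]=2
after XOR r1, r1, #4: r1=2^4=6
after ADD r7, r7, #4: r7=208+4=212
after SUB r5, r5, #1: r5=9-1=8
CMP r5, #5  (cmp 8,5)
BGT top: taken
after LDR r1, [r7]: r1=M[212]=26
after XOR r1, r1, #4: r1=26^4=30
after ADD r7, r7, #4: r7=212+4=216
after SUB r5, r5, #1: r5=8-1=7
CMP r5, #5  (cmp 7,5)
BGT top: taken
after LDR r1, [r7]: r1=M[216]=-1
after XOR r1, r1, #4: r1=(-1)^4=-5
after ADD r7, r7, #4: r7=216+4=220
after SUB r5, r5, #1: r5=7-1=6
CMP r5, #5  (cmp 6,5)
BGT top: taken
after LDR r1, [r7]: r1=M[220]=3
after XOR r1, r1, #4: r1=3^4=7
after ADD r7, r7, #4: r7=220+4=224
after SUB r5, r5, #1: r5=6-1=5
CMP r5, #5  (cmp 5,5)
BGT top: not taken
STR r1, [220] → M[220]=7
halt.

7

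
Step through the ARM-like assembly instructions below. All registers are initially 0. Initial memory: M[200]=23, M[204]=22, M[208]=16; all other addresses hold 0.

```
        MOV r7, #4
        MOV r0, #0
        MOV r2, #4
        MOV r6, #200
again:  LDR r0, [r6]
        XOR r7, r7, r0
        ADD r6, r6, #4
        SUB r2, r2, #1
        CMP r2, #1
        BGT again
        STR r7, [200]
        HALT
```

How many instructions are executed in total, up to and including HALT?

24

MOV r7, #4 → r7=4
MOV r0, #0 → r0=0
MOV r2, #4 → r2=4
MOV r6, #200 → r6=200
LDR r0, [r6] → r0=M[200]=23
XOR r7, r7, r0 → r7=4^23=19
ADD r6, r6, #4 → r6=200+4=204
SUB r2, r2, #1 → r2=4-1=3
CMP r2, #1  (cmp 3,1)
BGT again: taken
LDR r0, [r6] → r0=M[204]=22
XOR r7, r7, r0 → r7=19^22=5
ADD r6, r6, #4 → r6=204+4=208
SUB r2, r2, #1 → r2=3-1=2
CMP r2, #1  (cmp 2,1)
BGT again: taken
LDR r0, [r6] → r0=M[208]=16
XOR r7, r7, r0 → r7=5^16=21
ADD r6, r6, #4 → r6=208+4=212
SUB r2, r2, #1 → r2=2-1=1
CMP r2, #1  (cmp 1,1)
BGT again: not taken
STR r7, [200] → M[200]=21
halt.
Total executed instructions: 24.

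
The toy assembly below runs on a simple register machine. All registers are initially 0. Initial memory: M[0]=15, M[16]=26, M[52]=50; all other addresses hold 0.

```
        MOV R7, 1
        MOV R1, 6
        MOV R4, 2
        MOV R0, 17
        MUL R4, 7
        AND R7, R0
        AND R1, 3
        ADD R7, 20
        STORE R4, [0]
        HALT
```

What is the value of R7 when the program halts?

R7=1
R1=6
R4=2
R0=17
R4=2*7=14
R7=1&17=1
R1=6&3=2
R7=1+20=21
STORE R4, [0] → M[0]=14
halt.

21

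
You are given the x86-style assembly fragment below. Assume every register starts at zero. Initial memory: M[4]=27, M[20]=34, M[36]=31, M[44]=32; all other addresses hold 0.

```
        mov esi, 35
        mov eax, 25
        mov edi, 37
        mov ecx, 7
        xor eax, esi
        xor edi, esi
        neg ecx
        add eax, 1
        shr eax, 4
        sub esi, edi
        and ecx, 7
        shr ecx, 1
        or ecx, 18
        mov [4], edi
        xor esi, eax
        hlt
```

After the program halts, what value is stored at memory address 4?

6

after mov esi, 35: esi=35
after mov eax, 25: eax=25
after mov edi, 37: edi=37
after mov ecx, 7: ecx=7
after xor eax, esi: eax=25^35=58
after xor edi, esi: edi=37^35=6
after neg ecx: ecx=-(7)=-7
after add eax, 1: eax=58+1=59
after shr eax, 4: eax=59>>4=3
after sub esi, edi: esi=35-6=29
after and ecx, 7: ecx=(-7)&7=1
after shr ecx, 1: ecx=1>>1=0
after or ecx, 18: ecx=0|18=18
mov [4], edi → M[4]=6
after xor esi, eax: esi=29^3=30
halt.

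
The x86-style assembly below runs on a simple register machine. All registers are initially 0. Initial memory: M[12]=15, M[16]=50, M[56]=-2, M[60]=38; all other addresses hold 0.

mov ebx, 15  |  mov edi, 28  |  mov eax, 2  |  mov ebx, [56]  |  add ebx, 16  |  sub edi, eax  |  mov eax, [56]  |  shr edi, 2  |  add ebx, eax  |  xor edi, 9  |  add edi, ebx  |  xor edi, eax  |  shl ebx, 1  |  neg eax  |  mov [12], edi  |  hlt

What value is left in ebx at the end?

24

after mov ebx, 15: ebx=15
after mov edi, 28: edi=28
after mov eax, 2: eax=2
after mov ebx, [56]: ebx=M[56]=-2
after add ebx, 16: ebx=(-2)+16=14
after sub edi, eax: edi=28-2=26
after mov eax, [56]: eax=M[56]=-2
after shr edi, 2: edi=26>>2=6
after add ebx, eax: ebx=14+(-2)=12
after xor edi, 9: edi=6^9=15
after add edi, ebx: edi=15+12=27
after xor edi, eax: edi=27^(-2)=-27
after shl ebx, 1: ebx=12<<1=24
after neg eax: eax=-(-2)=2
mov [12], edi → M[12]=-27
halt.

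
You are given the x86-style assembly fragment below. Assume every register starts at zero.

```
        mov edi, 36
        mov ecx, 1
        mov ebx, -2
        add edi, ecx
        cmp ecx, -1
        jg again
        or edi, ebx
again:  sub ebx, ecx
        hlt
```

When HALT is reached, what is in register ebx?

-3

mov edi, 36 → edi=36
mov ecx, 1 → ecx=1
mov ebx, -2 → ebx=-2
add edi, ecx → edi=36+1=37
cmp ecx, -1  (cmp 1,-1)
jg again: taken
sub ebx, ecx → ebx=(-2)-1=-3
halt.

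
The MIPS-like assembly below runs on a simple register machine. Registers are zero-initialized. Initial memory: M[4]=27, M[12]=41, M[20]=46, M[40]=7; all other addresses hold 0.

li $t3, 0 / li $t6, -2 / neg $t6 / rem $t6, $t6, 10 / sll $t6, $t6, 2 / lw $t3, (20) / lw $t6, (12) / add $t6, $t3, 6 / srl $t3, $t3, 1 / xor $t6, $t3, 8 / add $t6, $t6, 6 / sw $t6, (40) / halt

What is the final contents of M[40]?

37

$t3=0
$t6=-2
$t6=-(-2)=2
$t6=2%10=2
$t6=2<<2=8
$t3=M[20]=46
$t6=M[12]=41
$t6=46+6=52
$t3=46>>1=23
$t6=23^8=31
$t6=31+6=37
sw $t6, (40) → M[40]=37
halt.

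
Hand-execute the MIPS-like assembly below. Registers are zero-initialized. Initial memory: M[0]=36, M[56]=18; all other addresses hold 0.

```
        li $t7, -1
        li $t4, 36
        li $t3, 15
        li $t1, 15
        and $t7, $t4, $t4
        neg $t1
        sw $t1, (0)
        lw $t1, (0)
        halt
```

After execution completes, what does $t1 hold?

-15

$t7=-1
$t4=36
$t3=15
$t1=15
$t7=36&36=36
$t1=-(15)=-15
sw $t1, (0) → M[0]=-15
$t1=M[0]=-15
halt.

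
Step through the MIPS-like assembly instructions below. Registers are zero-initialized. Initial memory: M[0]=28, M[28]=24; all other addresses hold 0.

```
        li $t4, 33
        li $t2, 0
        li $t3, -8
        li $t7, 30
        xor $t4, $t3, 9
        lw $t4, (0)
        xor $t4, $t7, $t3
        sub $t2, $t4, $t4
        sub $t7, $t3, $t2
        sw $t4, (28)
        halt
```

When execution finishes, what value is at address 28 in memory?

-26

$t4=33
$t2=0
$t3=-8
$t7=30
$t4=(-8)^9=-15
$t4=M[0]=28
$t4=30^(-8)=-26
$t2=(-26)-(-26)=0
$t7=(-8)-0=-8
sw $t4, (28) → M[28]=-26
halt.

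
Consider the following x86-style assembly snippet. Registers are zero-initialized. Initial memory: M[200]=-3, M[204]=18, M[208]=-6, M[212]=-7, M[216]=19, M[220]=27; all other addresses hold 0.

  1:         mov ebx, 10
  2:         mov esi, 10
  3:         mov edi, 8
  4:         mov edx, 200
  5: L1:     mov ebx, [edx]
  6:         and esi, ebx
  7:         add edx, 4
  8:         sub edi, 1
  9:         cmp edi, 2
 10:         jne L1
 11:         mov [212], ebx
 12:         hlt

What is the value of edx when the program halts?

after mov ebx, 10: ebx=10
after mov esi, 10: esi=10
after mov edi, 8: edi=8
after mov edx, 200: edx=200
after mov ebx, [edx]: ebx=M[200]=-3
after and esi, ebx: esi=10&(-3)=8
after add edx, 4: edx=200+4=204
after sub edi, 1: edi=8-1=7
cmp edi, 2  (cmp 7,2)
jne L1: taken
after mov ebx, [edx]: ebx=M[204]=18
after and esi, ebx: esi=8&18=0
after add edx, 4: edx=204+4=208
after sub edi, 1: edi=7-1=6
cmp edi, 2  (cmp 6,2)
jne L1: taken
after mov ebx, [edx]: ebx=M[208]=-6
after and esi, ebx: esi=0&(-6)=0
after add edx, 4: edx=208+4=212
after sub edi, 1: edi=6-1=5
cmp edi, 2  (cmp 5,2)
jne L1: taken
after mov ebx, [edx]: ebx=M[212]=-7
after and esi, ebx: esi=0&(-7)=0
after add edx, 4: edx=212+4=216
after sub edi, 1: edi=5-1=4
cmp edi, 2  (cmp 4,2)
jne L1: taken
after mov ebx, [edx]: ebx=M[216]=19
after and esi, ebx: esi=0&19=0
after add edx, 4: edx=216+4=220
after sub edi, 1: edi=4-1=3
cmp edi, 2  (cmp 3,2)
jne L1: taken
after mov ebx, [edx]: ebx=M[220]=27
after and esi, ebx: esi=0&27=0
after add edx, 4: edx=220+4=224
after sub edi, 1: edi=3-1=2
cmp edi, 2  (cmp 2,2)
jne L1: not taken
mov [212], ebx → M[212]=27
halt.

224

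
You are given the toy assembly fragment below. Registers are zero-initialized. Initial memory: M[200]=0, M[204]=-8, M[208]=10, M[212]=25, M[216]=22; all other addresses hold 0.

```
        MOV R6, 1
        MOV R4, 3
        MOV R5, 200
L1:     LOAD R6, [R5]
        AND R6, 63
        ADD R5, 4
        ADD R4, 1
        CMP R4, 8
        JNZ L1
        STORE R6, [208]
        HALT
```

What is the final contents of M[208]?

R6=1
R4=3
R5=200
R6=M[200]=0
R6=0&63=0
R5=200+4=204
R4=3+1=4
CMP R4, 8  (cmp 4,8)
JNZ L1: taken
R6=M[204]=-8
R6=(-8)&63=56
R5=204+4=208
R4=4+1=5
CMP R4, 8  (cmp 5,8)
JNZ L1: taken
R6=M[208]=10
R6=10&63=10
R5=208+4=212
R4=5+1=6
CMP R4, 8  (cmp 6,8)
JNZ L1: taken
R6=M[212]=25
R6=25&63=25
R5=212+4=216
R4=6+1=7
CMP R4, 8  (cmp 7,8)
JNZ L1: taken
R6=M[216]=22
R6=22&63=22
R5=216+4=220
R4=7+1=8
CMP R4, 8  (cmp 8,8)
JNZ L1: not taken
STORE R6, [208] → M[208]=22
halt.

22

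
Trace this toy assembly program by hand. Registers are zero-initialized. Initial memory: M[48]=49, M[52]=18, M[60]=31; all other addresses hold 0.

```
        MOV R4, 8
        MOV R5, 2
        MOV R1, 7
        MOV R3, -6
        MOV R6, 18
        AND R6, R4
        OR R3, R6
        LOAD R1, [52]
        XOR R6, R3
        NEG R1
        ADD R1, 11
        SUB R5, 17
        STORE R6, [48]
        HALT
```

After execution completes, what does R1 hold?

MOV R4, 8 → R4=8
MOV R5, 2 → R5=2
MOV R1, 7 → R1=7
MOV R3, -6 → R3=-6
MOV R6, 18 → R6=18
AND R6, R4 → R6=18&8=0
OR R3, R6 → R3=(-6)|0=-6
LOAD R1, [52] → R1=M[52]=18
XOR R6, R3 → R6=0^(-6)=-6
NEG R1 → R1=-(18)=-18
ADD R1, 11 → R1=(-18)+11=-7
SUB R5, 17 → R5=2-17=-15
STORE R6, [48] → M[48]=-6
halt.

-7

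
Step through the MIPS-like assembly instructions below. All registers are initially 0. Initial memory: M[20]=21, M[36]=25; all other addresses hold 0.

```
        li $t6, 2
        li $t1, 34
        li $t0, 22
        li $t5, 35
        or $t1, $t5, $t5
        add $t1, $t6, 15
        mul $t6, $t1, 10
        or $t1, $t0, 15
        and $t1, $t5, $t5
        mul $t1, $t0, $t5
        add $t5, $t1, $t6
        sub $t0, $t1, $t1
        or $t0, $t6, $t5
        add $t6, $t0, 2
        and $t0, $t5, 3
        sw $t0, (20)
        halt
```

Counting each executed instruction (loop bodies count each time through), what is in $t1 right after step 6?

17

$t6=2
$t1=34
$t0=22
$t5=35
$t1=35|35=35
$t1=2+15=17
After step 6: $t1 = 17.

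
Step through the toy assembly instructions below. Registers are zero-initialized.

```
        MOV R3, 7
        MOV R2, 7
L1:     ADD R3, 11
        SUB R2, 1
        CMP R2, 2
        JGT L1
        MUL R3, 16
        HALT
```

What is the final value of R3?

R3=7
R2=7
R3=7+11=18
R2=7-1=6
CMP R2, 2  (cmp 6,2)
JGT L1: taken
R3=18+11=29
R2=6-1=5
CMP R2, 2  (cmp 5,2)
JGT L1: taken
R3=29+11=40
R2=5-1=4
CMP R2, 2  (cmp 4,2)
JGT L1: taken
R3=40+11=51
R2=4-1=3
CMP R2, 2  (cmp 3,2)
JGT L1: taken
R3=51+11=62
R2=3-1=2
CMP R2, 2  (cmp 2,2)
JGT L1: not taken
R3=62*16=992
halt.

992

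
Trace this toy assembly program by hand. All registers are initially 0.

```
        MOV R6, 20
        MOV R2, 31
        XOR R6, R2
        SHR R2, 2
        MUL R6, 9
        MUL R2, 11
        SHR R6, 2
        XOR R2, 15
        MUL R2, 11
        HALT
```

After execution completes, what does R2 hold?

726

after MOV R6, 20: R6=20
after MOV R2, 31: R2=31
after XOR R6, R2: R6=20^31=11
after SHR R2, 2: R2=31>>2=7
after MUL R6, 9: R6=11*9=99
after MUL R2, 11: R2=7*11=77
after SHR R6, 2: R6=99>>2=24
after XOR R2, 15: R2=77^15=66
after MUL R2, 11: R2=66*11=726
halt.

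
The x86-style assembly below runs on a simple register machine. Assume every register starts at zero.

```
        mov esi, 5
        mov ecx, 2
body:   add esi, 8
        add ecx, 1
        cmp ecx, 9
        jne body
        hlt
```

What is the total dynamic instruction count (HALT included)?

after mov esi, 5: esi=5
after mov ecx, 2: ecx=2
after add esi, 8: esi=5+8=13
after add ecx, 1: ecx=2+1=3
cmp ecx, 9  (cmp 3,9)
jne body: taken
after add esi, 8: esi=13+8=21
after add ecx, 1: ecx=3+1=4
cmp ecx, 9  (cmp 4,9)
jne body: taken
after add esi, 8: esi=21+8=29
after add ecx, 1: ecx=4+1=5
cmp ecx, 9  (cmp 5,9)
jne body: taken
after add esi, 8: esi=29+8=37
after add ecx, 1: ecx=5+1=6
cmp ecx, 9  (cmp 6,9)
jne body: taken
after add esi, 8: esi=37+8=45
after add ecx, 1: ecx=6+1=7
cmp ecx, 9  (cmp 7,9)
jne body: taken
after add esi, 8: esi=45+8=53
after add ecx, 1: ecx=7+1=8
cmp ecx, 9  (cmp 8,9)
jne body: taken
after add esi, 8: esi=53+8=61
after add ecx, 1: ecx=8+1=9
cmp ecx, 9  (cmp 9,9)
jne body: not taken
halt.
Total executed instructions: 31.

31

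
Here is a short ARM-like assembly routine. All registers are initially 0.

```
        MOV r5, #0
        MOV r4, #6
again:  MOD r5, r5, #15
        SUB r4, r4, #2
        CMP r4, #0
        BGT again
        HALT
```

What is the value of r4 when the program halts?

after MOV r5, #0: r5=0
after MOV r4, #6: r4=6
after MOD r5, r5, #15: r5=0%15=0
after SUB r4, r4, #2: r4=6-2=4
CMP r4, #0  (cmp 4,0)
BGT again: taken
after MOD r5, r5, #15: r5=0%15=0
after SUB r4, r4, #2: r4=4-2=2
CMP r4, #0  (cmp 2,0)
BGT again: taken
after MOD r5, r5, #15: r5=0%15=0
after SUB r4, r4, #2: r4=2-2=0
CMP r4, #0  (cmp 0,0)
BGT again: not taken
halt.

0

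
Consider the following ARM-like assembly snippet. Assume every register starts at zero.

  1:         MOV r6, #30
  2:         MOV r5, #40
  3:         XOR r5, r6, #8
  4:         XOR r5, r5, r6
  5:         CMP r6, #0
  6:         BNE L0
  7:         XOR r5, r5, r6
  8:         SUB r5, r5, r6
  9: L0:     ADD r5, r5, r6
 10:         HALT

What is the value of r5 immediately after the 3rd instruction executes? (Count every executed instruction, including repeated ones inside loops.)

MOV r6, #30 → r6=30
MOV r5, #40 → r5=40
XOR r5, r6, #8 → r5=30^8=22
After step 3: r5 = 22.

22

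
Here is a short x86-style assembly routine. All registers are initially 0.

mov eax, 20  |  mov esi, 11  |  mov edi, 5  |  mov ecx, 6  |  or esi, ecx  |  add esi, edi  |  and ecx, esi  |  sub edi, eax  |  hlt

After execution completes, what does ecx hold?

eax=20
esi=11
edi=5
ecx=6
esi=11|6=15
esi=15+5=20
ecx=6&20=4
edi=5-20=-15
halt.

4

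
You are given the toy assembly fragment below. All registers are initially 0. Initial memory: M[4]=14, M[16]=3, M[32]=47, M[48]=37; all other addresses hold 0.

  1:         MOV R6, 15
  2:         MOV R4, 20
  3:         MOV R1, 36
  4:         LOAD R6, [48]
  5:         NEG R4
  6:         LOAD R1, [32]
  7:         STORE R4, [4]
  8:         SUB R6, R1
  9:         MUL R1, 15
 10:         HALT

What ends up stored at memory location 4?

MOV R6, 15 → R6=15
MOV R4, 20 → R4=20
MOV R1, 36 → R1=36
LOAD R6, [48] → R6=M[48]=37
NEG R4 → R4=-(20)=-20
LOAD R1, [32] → R1=M[32]=47
STORE R4, [4] → M[4]=-20
SUB R6, R1 → R6=37-47=-10
MUL R1, 15 → R1=47*15=705
halt.

-20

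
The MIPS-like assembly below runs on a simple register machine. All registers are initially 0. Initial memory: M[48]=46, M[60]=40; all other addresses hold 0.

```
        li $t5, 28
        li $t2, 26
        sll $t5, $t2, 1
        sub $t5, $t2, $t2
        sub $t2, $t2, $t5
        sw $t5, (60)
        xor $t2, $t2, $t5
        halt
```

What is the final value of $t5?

0

$t5=28
$t2=26
$t5=26<<1=52
$t5=26-26=0
$t2=26-0=26
sw $t5, (60) → M[60]=0
$t2=26^0=26
halt.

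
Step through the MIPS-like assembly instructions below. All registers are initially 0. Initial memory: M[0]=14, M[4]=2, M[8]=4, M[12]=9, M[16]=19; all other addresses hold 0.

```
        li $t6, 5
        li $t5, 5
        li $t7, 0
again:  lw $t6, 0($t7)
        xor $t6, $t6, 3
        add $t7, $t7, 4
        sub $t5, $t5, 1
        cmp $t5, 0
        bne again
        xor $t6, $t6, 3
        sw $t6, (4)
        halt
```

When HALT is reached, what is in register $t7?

20

$t6=5
$t5=5
$t7=0
$t6=M[0]=14
$t6=14^3=13
$t7=0+4=4
$t5=5-1=4
cmp $t5, 0  (cmp 4,0)
bne again: taken
$t6=M[4]=2
$t6=2^3=1
$t7=4+4=8
$t5=4-1=3
cmp $t5, 0  (cmp 3,0)
bne again: taken
$t6=M[8]=4
$t6=4^3=7
$t7=8+4=12
$t5=3-1=2
cmp $t5, 0  (cmp 2,0)
bne again: taken
$t6=M[12]=9
$t6=9^3=10
$t7=12+4=16
$t5=2-1=1
cmp $t5, 0  (cmp 1,0)
bne again: taken
$t6=M[16]=19
$t6=19^3=16
$t7=16+4=20
$t5=1-1=0
cmp $t5, 0  (cmp 0,0)
bne again: not taken
$t6=16^3=19
sw $t6, (4) → M[4]=19
halt.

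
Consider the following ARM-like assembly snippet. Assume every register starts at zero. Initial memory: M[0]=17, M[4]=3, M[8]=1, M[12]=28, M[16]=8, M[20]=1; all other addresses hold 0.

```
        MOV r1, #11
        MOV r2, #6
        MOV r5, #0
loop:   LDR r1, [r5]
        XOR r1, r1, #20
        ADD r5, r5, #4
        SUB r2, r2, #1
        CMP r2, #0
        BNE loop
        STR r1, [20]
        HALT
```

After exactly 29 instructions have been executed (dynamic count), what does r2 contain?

2

after MOV r1, #11: r1=11
after MOV r2, #6: r2=6
after MOV r5, #0: r5=0
after LDR r1, [r5]: r1=M[0]=17
after XOR r1, r1, #20: r1=17^20=5
after ADD r5, r5, #4: r5=0+4=4
after SUB r2, r2, #1: r2=6-1=5
CMP r2, #0  (cmp 5,0)
BNE loop: taken
after LDR r1, [r5]: r1=M[4]=3
after XOR r1, r1, #20: r1=3^20=23
after ADD r5, r5, #4: r5=4+4=8
after SUB r2, r2, #1: r2=5-1=4
CMP r2, #0  (cmp 4,0)
BNE loop: taken
after LDR r1, [r5]: r1=M[8]=1
after XOR r1, r1, #20: r1=1^20=21
after ADD r5, r5, #4: r5=8+4=12
after SUB r2, r2, #1: r2=4-1=3
CMP r2, #0  (cmp 3,0)
BNE loop: taken
after LDR r1, [r5]: r1=M[12]=28
after XOR r1, r1, #20: r1=28^20=8
after ADD r5, r5, #4: r5=12+4=16
after SUB r2, r2, #1: r2=3-1=2
CMP r2, #0  (cmp 2,0)
BNE loop: taken
after LDR r1, [r5]: r1=M[16]=8
after XOR r1, r1, #20: r1=8^20=28
After step 29: r2 = 2.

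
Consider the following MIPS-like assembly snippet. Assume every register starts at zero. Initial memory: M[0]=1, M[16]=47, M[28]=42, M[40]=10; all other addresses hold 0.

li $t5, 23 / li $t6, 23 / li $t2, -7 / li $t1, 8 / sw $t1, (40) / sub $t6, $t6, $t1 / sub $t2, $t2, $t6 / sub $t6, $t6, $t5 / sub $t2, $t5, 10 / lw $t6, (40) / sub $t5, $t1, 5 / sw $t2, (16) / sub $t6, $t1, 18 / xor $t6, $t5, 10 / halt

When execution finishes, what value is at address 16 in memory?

after li $t5, 23: $t5=23
after li $t6, 23: $t6=23
after li $t2, -7: $t2=-7
after li $t1, 8: $t1=8
sw $t1, (40) → M[40]=8
after sub $t6, $t6, $t1: $t6=23-8=15
after sub $t2, $t2, $t6: $t2=(-7)-15=-22
after sub $t6, $t6, $t5: $t6=15-23=-8
after sub $t2, $t5, 10: $t2=23-10=13
after lw $t6, (40): $t6=M[40]=8
after sub $t5, $t1, 5: $t5=8-5=3
sw $t2, (16) → M[16]=13
after sub $t6, $t1, 18: $t6=8-18=-10
after xor $t6, $t5, 10: $t6=3^10=9
halt.

13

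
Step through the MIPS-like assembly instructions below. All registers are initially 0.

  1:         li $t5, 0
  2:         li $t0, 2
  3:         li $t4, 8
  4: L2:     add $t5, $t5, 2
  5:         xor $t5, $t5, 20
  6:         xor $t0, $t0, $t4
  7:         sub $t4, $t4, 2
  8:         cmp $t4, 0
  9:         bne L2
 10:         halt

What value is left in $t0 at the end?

10

$t5=0
$t0=2
$t4=8
$t5=0+2=2
$t5=2^20=22
$t0=2^8=10
$t4=8-2=6
cmp $t4, 0  (cmp 6,0)
bne L2: taken
$t5=22+2=24
$t5=24^20=12
$t0=10^6=12
$t4=6-2=4
cmp $t4, 0  (cmp 4,0)
bne L2: taken
$t5=12+2=14
$t5=14^20=26
$t0=12^4=8
$t4=4-2=2
cmp $t4, 0  (cmp 2,0)
bne L2: taken
$t5=26+2=28
$t5=28^20=8
$t0=8^2=10
$t4=2-2=0
cmp $t4, 0  (cmp 0,0)
bne L2: not taken
halt.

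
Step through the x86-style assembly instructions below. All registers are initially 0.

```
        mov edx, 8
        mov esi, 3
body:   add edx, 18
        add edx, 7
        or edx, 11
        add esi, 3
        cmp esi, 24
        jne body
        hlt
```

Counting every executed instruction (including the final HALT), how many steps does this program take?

45

edx=8
esi=3
edx=8+18=26
edx=26+7=33
edx=33|11=43
esi=3+3=6
cmp esi, 24  (cmp 6,24)
jne body: taken
edx=43+18=61
edx=61+7=68
edx=68|11=79
esi=6+3=9
cmp esi, 24  (cmp 9,24)
jne body: taken
edx=79+18=97
edx=97+7=104
edx=104|11=107
esi=9+3=12
cmp esi, 24  (cmp 12,24)
jne body: taken
edx=107+18=125
edx=125+7=132
edx=132|11=143
esi=12+3=15
cmp esi, 24  (cmp 15,24)
jne body: taken
edx=143+18=161
edx=161+7=168
edx=168|11=171
esi=15+3=18
cmp esi, 24  (cmp 18,24)
jne body: taken
edx=171+18=189
edx=189+7=196
edx=196|11=207
esi=18+3=21
cmp esi, 24  (cmp 21,24)
jne body: taken
edx=207+18=225
edx=225+7=232
edx=232|11=235
esi=21+3=24
cmp esi, 24  (cmp 24,24)
jne body: not taken
halt.
Total executed instructions: 45.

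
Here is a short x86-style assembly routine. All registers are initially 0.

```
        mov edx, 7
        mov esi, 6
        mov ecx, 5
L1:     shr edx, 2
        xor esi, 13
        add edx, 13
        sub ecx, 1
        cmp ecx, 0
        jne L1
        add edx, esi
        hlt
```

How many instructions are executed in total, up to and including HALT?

35

mov edx, 7 → edx=7
mov esi, 6 → esi=6
mov ecx, 5 → ecx=5
shr edx, 2 → edx=7>>2=1
xor esi, 13 → esi=6^13=11
add edx, 13 → edx=1+13=14
sub ecx, 1 → ecx=5-1=4
cmp ecx, 0  (cmp 4,0)
jne L1: taken
shr edx, 2 → edx=14>>2=3
xor esi, 13 → esi=11^13=6
add edx, 13 → edx=3+13=16
sub ecx, 1 → ecx=4-1=3
cmp ecx, 0  (cmp 3,0)
jne L1: taken
shr edx, 2 → edx=16>>2=4
xor esi, 13 → esi=6^13=11
add edx, 13 → edx=4+13=17
sub ecx, 1 → ecx=3-1=2
cmp ecx, 0  (cmp 2,0)
jne L1: taken
shr edx, 2 → edx=17>>2=4
xor esi, 13 → esi=11^13=6
add edx, 13 → edx=4+13=17
sub ecx, 1 → ecx=2-1=1
cmp ecx, 0  (cmp 1,0)
jne L1: taken
shr edx, 2 → edx=17>>2=4
xor esi, 13 → esi=6^13=11
add edx, 13 → edx=4+13=17
sub ecx, 1 → ecx=1-1=0
cmp ecx, 0  (cmp 0,0)
jne L1: not taken
add edx, esi → edx=17+11=28
halt.
Total executed instructions: 35.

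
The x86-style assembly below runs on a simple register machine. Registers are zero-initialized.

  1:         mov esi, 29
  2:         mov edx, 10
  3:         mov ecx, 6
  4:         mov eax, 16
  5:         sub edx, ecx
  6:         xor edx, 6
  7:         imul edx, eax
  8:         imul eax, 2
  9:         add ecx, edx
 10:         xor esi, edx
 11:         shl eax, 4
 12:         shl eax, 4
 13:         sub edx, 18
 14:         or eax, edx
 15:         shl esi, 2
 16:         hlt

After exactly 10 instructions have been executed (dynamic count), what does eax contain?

32

esi=29
edx=10
ecx=6
eax=16
edx=10-6=4
edx=4^6=2
edx=2*16=32
eax=16*2=32
ecx=6+32=38
esi=29^32=61
After step 10: eax = 32.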